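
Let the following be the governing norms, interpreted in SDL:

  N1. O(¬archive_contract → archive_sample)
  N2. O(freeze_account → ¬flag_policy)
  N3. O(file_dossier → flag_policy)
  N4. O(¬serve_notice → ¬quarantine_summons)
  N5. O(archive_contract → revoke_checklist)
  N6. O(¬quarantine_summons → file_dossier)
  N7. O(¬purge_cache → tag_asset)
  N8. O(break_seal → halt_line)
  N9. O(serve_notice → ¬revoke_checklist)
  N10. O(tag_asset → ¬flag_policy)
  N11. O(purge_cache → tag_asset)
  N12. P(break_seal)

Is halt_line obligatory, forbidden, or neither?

Neither

Premise 8 is O(break_seal → halt_line), but O(break_seal) is not derivable from the premises (the permission P(break_seal) asserts only ¬O(¬break_seal), not O(break_seal)), so it does not yield O(halt_line).
No premise or chain of K-axiom applications forces O(halt_line), and none forces O(¬halt_line). So halt_line is neither obligatory nor forbidden under these norms.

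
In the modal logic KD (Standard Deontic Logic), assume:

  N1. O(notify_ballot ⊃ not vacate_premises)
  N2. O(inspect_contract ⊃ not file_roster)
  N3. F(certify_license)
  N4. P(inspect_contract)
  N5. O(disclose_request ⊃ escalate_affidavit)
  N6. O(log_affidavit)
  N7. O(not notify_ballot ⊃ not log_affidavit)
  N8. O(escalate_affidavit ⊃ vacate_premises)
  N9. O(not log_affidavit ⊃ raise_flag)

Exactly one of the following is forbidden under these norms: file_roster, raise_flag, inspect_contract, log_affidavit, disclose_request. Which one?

disclose_request

From premise 6 we have O(log_affidavit).
Premise 7 is O(not notify_ballot ⊃ not log_affidavit); contrapositively O(log_affidavit ⊃ notify_ballot). Since O(log_affidavit) holds, K gives O(notify_ballot).
Premise 1 is O(notify_ballot ⊃ not vacate_premises); since O(notify_ballot), deontic closure gives O(not vacate_premises).
The contrapositive of premise 8 (O(escalate_affidavit ⊃ vacate_premises)) is O(not vacate_premises ⊃ not escalate_affidavit), and O(not vacate_premises) is already established, so O(not escalate_affidavit).
Premise 5, O(disclose_request ⊃ escalate_affidavit), contraposes to O(not escalate_affidavit ⊃ not disclose_request); with O(not escalate_affidavit) we get O(not disclose_request).
So O(not disclose_request) holds, i.e. disclose_request is forbidden. None of the other listed options is forbidden under the premises.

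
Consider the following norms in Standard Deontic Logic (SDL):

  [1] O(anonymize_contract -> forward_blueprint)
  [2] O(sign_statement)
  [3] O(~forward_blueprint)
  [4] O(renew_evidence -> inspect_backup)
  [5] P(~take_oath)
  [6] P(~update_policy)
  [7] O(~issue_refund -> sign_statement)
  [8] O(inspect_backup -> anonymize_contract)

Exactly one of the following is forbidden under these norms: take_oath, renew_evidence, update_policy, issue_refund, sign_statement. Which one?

renew_evidence

Premise 3 states O(~forward_blueprint) outright.
Premise 1 is O(anonymize_contract -> forward_blueprint); contrapositively O(~forward_blueprint -> ~anonymize_contract). Since O(~forward_blueprint) holds, K gives O(~anonymize_contract).
Premise 8 is O(inspect_backup -> anonymize_contract); contrapositively O(~anonymize_contract -> ~inspect_backup). Since O(~anonymize_contract) holds, K gives O(~inspect_backup).
Premise 4 is O(renew_evidence -> inspect_backup); contrapositively O(~inspect_backup -> ~renew_evidence). Since O(~inspect_backup) holds, K gives O(~renew_evidence).
So O(~renew_evidence) holds, i.e. renew_evidence is forbidden. None of the other listed options is forbidden under the premises.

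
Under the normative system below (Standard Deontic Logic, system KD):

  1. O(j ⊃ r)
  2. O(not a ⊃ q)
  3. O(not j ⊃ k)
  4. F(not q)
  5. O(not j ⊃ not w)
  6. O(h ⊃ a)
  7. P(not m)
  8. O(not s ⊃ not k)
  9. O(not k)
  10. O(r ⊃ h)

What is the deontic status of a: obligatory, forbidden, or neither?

Obligatory

Premise 9 states O(not k) outright.
Premise 3 is O(not j ⊃ k); contrapositively O(not k ⊃ j). Since O(not k) holds, K gives O(j).
Premise 1 is O(j ⊃ r); since O(j), deontic closure gives O(r).
Applying K to premise 10 (O(r ⊃ h)) and O(r) yields O(h).
With premise 6, O(h ⊃ a), the K-axiom yields O(a).
Premises 2, 4, 5, 7, 8 do not contribute to this derivation.
Hence a is obligatory.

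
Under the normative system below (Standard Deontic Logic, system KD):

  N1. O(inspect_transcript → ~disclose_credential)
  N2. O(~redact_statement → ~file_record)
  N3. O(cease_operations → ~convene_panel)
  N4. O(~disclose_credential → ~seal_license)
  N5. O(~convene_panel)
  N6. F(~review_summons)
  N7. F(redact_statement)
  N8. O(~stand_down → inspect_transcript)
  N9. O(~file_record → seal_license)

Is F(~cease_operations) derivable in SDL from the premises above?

Premise 3 is O(cease_operations → ~convene_panel); even if O(~convene_panel) held, inferring O(cease_operations) would be affirming the consequent — invalid.
No other premise forces O(cease_operations). An ideal world satisfying every premise can still have ~cease_operations true, so F(~cease_operations) is not derivable.

No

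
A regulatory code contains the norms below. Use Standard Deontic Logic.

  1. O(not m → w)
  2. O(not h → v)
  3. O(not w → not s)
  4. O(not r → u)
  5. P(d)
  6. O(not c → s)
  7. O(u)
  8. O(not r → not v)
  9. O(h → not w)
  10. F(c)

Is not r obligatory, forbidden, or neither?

Forbidden

Premise 10 is F(c), i.e. O(not c).
Premise 6 is O(not c → s); since O(not c), deontic closure gives O(s).
The contrapositive of premise 3 (O(not w → not s)) is O(s → w), and O(s) is already established, so O(w).
Premise 9, O(h → not w), contraposes to O(w → not h); with O(w) we get O(not h).
Premise 2 is O(not h → v); since O(not h), deontic closure gives O(v).
Premise 8, O(not r → not v), contraposes to O(v → r); with O(v) we get O(r).
Premises 1, 4, 5, 7 do not contribute to this derivation.
Thus O(r), which is F(not r): not r is forbidden.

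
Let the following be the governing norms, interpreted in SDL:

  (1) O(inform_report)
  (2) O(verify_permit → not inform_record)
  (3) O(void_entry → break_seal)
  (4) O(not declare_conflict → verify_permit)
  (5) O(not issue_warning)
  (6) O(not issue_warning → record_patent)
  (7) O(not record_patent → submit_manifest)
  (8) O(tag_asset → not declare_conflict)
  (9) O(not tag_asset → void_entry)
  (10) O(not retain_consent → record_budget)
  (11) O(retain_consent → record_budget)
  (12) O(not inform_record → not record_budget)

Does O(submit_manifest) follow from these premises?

No

Premise 7 is O(not record_patent → submit_manifest), but O(not record_patent) is not derivable from the premises, so it does not yield O(submit_manifest).
No other premise forces O(submit_manifest). An ideal world satisfying every premise can still have submit_manifest false, so O(submit_manifest) is not derivable.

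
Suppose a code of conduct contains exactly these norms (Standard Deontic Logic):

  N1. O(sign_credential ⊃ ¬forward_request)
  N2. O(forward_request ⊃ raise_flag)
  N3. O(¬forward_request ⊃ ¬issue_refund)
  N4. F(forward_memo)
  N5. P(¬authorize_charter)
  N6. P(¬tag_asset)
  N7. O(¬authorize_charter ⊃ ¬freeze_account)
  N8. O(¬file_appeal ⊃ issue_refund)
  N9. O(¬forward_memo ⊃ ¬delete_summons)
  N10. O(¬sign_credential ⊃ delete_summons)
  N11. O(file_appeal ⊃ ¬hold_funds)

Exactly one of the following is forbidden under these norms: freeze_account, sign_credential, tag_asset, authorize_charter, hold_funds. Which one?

hold_funds

Premise 4, F(forward_memo), is equivalent to O(¬forward_memo).
From O(¬forward_memo) and premise 9, O(¬forward_memo ⊃ ¬delete_summons), we obtain O(¬delete_summons).
The contrapositive of premise 10 (O(¬sign_credential ⊃ delete_summons)) is O(¬delete_summons ⊃ sign_credential), and O(¬delete_summons) is already established, so O(sign_credential).
Premise 1 is O(sign_credential ⊃ ¬forward_request); since O(sign_credential), deontic closure gives O(¬forward_request).
Applying K to premise 3 (O(¬forward_request ⊃ ¬issue_refund)) and O(¬forward_request) yields O(¬issue_refund).
Premise 8, O(¬file_appeal ⊃ issue_refund), contraposes to O(¬issue_refund ⊃ file_appeal); with O(¬issue_refund) we get O(file_appeal).
With premise 11, O(file_appeal ⊃ ¬hold_funds), the K-axiom yields O(¬hold_funds).
So O(¬hold_funds) holds, i.e. hold_funds is forbidden. None of the other listed options is forbidden under the premises.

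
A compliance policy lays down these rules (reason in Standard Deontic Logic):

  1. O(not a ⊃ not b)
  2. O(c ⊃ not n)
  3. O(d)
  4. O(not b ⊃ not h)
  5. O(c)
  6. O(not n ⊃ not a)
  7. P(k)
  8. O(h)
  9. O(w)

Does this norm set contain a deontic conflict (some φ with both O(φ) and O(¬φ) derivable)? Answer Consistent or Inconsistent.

Premise 8 states O(h) outright.
The contrapositive of premise 4 (O(not b ⊃ not h)) is O(h ⊃ b), and O(h) is already established, so O(b).
Premise 1 is O(not a ⊃ not b); contrapositively O(b ⊃ a). Since O(b) holds, K gives O(a).
Premise 6 is O(not n ⊃ not a); contrapositively O(a ⊃ n). Since O(a) holds, K gives O(n).
Premise 2 is O(c ⊃ not n); contrapositively O(n ⊃ not c). Since O(n) holds, K gives O(not c).
However, premise 5 gives O(c).
We now have both O(not c) and O(c) — c is simultaneously obligatory and forbidden, violating the D-axiom.

Inconsistent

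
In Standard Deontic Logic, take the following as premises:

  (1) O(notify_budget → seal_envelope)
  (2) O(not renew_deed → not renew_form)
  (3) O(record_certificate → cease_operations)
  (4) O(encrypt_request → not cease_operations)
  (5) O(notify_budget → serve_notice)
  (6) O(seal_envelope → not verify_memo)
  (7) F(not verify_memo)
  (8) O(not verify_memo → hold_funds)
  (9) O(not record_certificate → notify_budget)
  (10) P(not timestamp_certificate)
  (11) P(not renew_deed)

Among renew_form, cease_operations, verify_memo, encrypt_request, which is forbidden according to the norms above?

Premise 7 is F(not verify_memo), i.e. O(verify_memo).
The contrapositive of premise 6 (O(seal_envelope → not verify_memo)) is O(verify_memo → not seal_envelope), and O(verify_memo) is already established, so O(not seal_envelope).
Premise 1 is O(notify_budget → seal_envelope); contrapositively O(not seal_envelope → not notify_budget). Since O(not seal_envelope) holds, K gives O(not notify_budget).
The contrapositive of premise 9 (O(not record_certificate → notify_budget)) is O(not notify_budget → record_certificate), and O(not notify_budget) is already established, so O(record_certificate).
Applying K to premise 3 (O(record_certificate → cease_operations)) and O(record_certificate) yields O(cease_operations).
Premise 4, O(encrypt_request → not cease_operations), contraposes to O(cease_operations → not encrypt_request); with O(cease_operations) we get O(not encrypt_request).
So O(not encrypt_request) holds, i.e. encrypt_request is forbidden. None of the other listed options is forbidden under the premises.

encrypt_request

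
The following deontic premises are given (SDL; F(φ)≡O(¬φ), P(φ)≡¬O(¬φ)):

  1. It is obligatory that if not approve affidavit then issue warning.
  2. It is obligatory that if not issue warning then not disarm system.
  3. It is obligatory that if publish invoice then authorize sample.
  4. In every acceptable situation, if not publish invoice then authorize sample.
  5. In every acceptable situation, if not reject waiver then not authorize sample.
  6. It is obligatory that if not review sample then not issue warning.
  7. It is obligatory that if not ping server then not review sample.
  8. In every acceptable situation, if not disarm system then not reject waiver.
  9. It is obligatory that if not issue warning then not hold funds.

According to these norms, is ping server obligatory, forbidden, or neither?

Premises 4 and 3 cover both cases: O(¬publish_invoice → authorize_sample) and O(publish_invoice → authorize_sample). Since ¬publish_invoice ∨ publish_invoice is a tautology, O(authorize_sample) follows.
Premise 5, O(¬reject_waiver → ¬authorize_sample), contraposes to O(authorize_sample → reject_waiver); with O(authorize_sample) we get O(reject_waiver).
Premise 8, O(¬disarm_system → ¬reject_waiver), contraposes to O(reject_waiver → disarm_system); with O(reject_waiver) we get O(disarm_system).
Premise 2 is O(¬issue_warning → ¬disarm_system); contrapositively O(disarm_system → issue_warning). Since O(disarm_system) holds, K gives O(issue_warning).
Premise 6, O(¬review_sample → ¬issue_warning), contraposes to O(issue_warning → review_sample); with O(issue_warning) we get O(review_sample).
The contrapositive of premise 7 (O(¬ping_server → ¬review_sample)) is O(review_sample → ping_server), and O(review_sample) is already established, so O(ping_server).
Premises 1, 9 do not contribute to this derivation.
Hence ping_server is obligatory.

Obligatory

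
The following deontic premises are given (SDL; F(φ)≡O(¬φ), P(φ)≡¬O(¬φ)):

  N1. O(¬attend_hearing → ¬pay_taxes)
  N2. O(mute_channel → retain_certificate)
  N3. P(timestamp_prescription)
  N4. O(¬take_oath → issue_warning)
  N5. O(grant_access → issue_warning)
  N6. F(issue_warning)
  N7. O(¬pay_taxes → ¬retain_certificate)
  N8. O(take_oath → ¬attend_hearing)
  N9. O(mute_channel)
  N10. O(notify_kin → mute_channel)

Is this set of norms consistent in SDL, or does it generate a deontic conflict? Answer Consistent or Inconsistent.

Inconsistent

Premise 9 gives O(mute_channel).
With premise 2, O(mute_channel → retain_certificate), the K-axiom yields O(retain_certificate).
Premise 7 is O(¬pay_taxes → ¬retain_certificate); contrapositively O(retain_certificate → pay_taxes). Since O(retain_certificate) holds, K gives O(pay_taxes).
Premise 1 is O(¬attend_hearing → ¬pay_taxes); contrapositively O(pay_taxes → attend_hearing). Since O(pay_taxes) holds, K gives O(attend_hearing).
The contrapositive of premise 8 (O(take_oath → ¬attend_hearing)) is O(attend_hearing → ¬take_oath), and O(attend_hearing) is already established, so O(¬take_oath).
Premise 4 is O(¬take_oath → issue_warning); since O(¬take_oath), deontic closure gives O(issue_warning).
However, F(issue_warning) at premise 6 amounts to O(¬issue_warning).
We now have both O(issue_warning) and O(¬issue_warning) — issue_warning is simultaneously obligatory and forbidden, violating the D-axiom.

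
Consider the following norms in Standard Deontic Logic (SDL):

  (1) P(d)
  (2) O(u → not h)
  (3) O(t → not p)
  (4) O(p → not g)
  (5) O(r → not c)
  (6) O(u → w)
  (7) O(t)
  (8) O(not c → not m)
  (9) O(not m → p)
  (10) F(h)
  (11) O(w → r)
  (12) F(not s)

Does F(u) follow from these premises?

Yes

Premise 7 states O(t) outright.
From O(t) and premise 3, O(t → not p), we obtain O(not p).
Premise 9 is O(not m → p); contrapositively O(not p → m). Since O(not p) holds, K gives O(m).
Premise 8 is O(not c → not m); contrapositively O(m → c). Since O(m) holds, K gives O(c).
The contrapositive of premise 5 (O(r → not c)) is O(c → not r), and O(c) is already established, so O(not r).
The contrapositive of premise 11 (O(w → r)) is O(not r → not w), and O(not r) is already established, so O(not w).
Premise 6, O(u → w), contraposes to O(not w → not u); with O(not w) we get O(not u).
Premises 1, 2, 4, 10, 12 do not contribute to this derivation.
So O(not u) holds, i.e. F(u). The claim follows.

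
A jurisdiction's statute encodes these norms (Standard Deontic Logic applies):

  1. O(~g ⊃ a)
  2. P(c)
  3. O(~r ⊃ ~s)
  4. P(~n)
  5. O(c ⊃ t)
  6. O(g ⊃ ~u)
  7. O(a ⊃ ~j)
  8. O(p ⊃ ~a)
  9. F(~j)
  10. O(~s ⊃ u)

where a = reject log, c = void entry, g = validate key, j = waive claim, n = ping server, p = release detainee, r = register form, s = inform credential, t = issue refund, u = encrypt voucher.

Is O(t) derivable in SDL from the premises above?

Premise 5 is O(c ⊃ t), but O(c) is not derivable from the premises (the permission P(c) asserts only ~O(~c), not O(c)), so it does not yield O(t).
No other premise forces O(t). An ideal world satisfying every premise can still have t false, so O(t) is not derivable.

No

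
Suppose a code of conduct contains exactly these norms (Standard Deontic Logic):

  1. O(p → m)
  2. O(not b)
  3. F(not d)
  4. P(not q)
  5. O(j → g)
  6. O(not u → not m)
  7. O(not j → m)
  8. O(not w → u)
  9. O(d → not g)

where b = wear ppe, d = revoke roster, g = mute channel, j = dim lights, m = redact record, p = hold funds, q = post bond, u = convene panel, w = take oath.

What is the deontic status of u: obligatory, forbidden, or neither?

Obligatory

Premise 3 is F(not d), i.e. O(d).
Applying K to premise 9 (O(d → not g)) and O(d) yields O(not g).
Premise 5 is O(j → g); contrapositively O(not g → not j). Since O(not g) holds, K gives O(not j).
Applying K to premise 7 (O(not j → m)) and O(not j) yields O(m).
The contrapositive of premise 6 (O(not u → not m)) is O(m → u), and O(m) is already established, so O(u).
Premises 1, 2, 4, 8 do not contribute to this derivation.
Hence u is obligatory.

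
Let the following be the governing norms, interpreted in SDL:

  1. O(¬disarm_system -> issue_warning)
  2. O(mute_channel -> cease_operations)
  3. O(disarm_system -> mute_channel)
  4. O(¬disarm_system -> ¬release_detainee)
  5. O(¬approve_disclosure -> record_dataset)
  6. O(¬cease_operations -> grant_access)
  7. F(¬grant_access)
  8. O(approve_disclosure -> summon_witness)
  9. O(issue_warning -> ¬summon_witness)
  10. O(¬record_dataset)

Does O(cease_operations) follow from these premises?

Yes

From premise 10 we have O(¬record_dataset).
Premise 5 is O(¬approve_disclosure -> record_dataset); contrapositively O(¬record_dataset -> approve_disclosure). Since O(¬record_dataset) holds, K gives O(approve_disclosure).
From O(approve_disclosure) and premise 8, O(approve_disclosure -> summon_witness), we obtain O(summon_witness).
Premise 9 is O(issue_warning -> ¬summon_witness); contrapositively O(summon_witness -> ¬issue_warning). Since O(summon_witness) holds, K gives O(¬issue_warning).
Premise 1 is O(¬disarm_system -> issue_warning); contrapositively O(¬issue_warning -> disarm_system). Since O(¬issue_warning) holds, K gives O(disarm_system).
From O(disarm_system) and premise 3, O(disarm_system -> mute_channel), we obtain O(mute_channel).
Premise 2 is O(mute_channel -> cease_operations); since O(mute_channel), deontic closure gives O(cease_operations).
Premises 4, 6, 7 do not contribute to this derivation.
So O(cease_operations) follows.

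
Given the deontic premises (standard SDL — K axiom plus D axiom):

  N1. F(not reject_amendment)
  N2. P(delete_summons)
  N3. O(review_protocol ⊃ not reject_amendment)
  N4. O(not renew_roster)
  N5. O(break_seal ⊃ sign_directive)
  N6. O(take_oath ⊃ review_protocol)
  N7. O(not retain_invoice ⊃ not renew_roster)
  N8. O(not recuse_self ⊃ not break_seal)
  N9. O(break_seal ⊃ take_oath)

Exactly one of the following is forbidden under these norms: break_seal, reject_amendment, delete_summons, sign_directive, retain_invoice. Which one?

break_seal

Premise 1 is F(not reject_amendment), i.e. O(reject_amendment).
Premise 3, O(review_protocol ⊃ not reject_amendment), contraposes to O(reject_amendment ⊃ not review_protocol); with O(reject_amendment) we get O(not review_protocol).
Premise 6, O(take_oath ⊃ review_protocol), contraposes to O(not review_protocol ⊃ not take_oath); with O(not review_protocol) we get O(not take_oath).
Premise 9 is O(break_seal ⊃ take_oath); contrapositively O(not take_oath ⊃ not break_seal). Since O(not take_oath) holds, K gives O(not break_seal).
So O(not break_seal) holds, i.e. break_seal is forbidden. None of the other listed options is forbidden under the premises.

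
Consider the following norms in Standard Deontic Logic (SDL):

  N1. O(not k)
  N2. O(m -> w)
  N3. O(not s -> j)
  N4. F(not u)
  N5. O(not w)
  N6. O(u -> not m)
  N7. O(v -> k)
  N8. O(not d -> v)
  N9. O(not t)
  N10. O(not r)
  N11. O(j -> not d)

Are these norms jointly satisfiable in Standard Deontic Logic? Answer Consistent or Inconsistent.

Premise 2 is O(m -> w), but O(m) is not derivable from the premises, so it does not yield O(w).
So O(w) is not derivable, and the apparent clash with O(not w) does not arise.
A world satisfying every obligation exists (e.g. d=true, j=false, k=false, m=false, r=false, s=true, t=false, u=true, v=false, w=false); no atom is both obligatory and forbidden, so the set is consistent.

Consistent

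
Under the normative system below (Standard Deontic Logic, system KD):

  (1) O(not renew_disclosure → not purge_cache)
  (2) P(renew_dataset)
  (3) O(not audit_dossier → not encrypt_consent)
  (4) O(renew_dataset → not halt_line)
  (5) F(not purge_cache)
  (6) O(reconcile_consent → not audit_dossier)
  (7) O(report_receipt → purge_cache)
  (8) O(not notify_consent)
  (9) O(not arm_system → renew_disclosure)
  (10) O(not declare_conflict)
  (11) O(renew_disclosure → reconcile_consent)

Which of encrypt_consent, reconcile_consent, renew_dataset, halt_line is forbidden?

encrypt_consent

F(not purge_cache) at premise 5 means O(purge_cache).
The contrapositive of premise 1 (O(not renew_disclosure → not purge_cache)) is O(purge_cache → renew_disclosure), and O(purge_cache) is already established, so O(renew_disclosure).
From O(renew_disclosure) and premise 11, O(renew_disclosure → reconcile_consent), we obtain O(reconcile_consent).
Applying K to premise 6 (O(reconcile_consent → not audit_dossier)) and O(reconcile_consent) yields O(not audit_dossier).
From O(not audit_dossier) and premise 3, O(not audit_dossier → not encrypt_consent), we obtain O(not encrypt_consent).
So O(not encrypt_consent) holds, i.e. encrypt_consent is forbidden. None of the other listed options is forbidden under the premises.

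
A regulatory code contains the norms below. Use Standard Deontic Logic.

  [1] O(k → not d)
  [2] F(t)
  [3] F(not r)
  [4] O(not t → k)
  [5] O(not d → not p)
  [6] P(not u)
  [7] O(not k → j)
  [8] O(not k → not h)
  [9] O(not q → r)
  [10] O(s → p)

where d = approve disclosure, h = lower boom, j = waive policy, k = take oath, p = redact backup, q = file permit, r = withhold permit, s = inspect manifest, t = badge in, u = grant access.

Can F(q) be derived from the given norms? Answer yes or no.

No

Premise 9 is O(not q → r); even if O(r) held, inferring O(not q) would be affirming the consequent — invalid.
No other premise forces O(not q). An ideal world satisfying every premise can still have q true, so F(q) is not derivable.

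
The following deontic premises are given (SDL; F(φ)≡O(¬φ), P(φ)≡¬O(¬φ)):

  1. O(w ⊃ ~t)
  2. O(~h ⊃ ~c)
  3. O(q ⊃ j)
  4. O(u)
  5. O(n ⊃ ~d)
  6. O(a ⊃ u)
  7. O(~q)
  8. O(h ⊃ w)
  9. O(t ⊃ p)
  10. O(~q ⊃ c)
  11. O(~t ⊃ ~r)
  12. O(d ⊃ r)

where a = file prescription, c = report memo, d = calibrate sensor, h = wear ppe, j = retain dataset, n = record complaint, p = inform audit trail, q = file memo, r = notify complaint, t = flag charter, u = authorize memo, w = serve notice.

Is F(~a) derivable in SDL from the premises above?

No

Premise 6 is O(a ⊃ u); even if O(u) held, inferring O(a) would be affirming the consequent — invalid.
No other premise forces O(a). An ideal world satisfying every premise can still have ~a true, so F(~a) is not derivable.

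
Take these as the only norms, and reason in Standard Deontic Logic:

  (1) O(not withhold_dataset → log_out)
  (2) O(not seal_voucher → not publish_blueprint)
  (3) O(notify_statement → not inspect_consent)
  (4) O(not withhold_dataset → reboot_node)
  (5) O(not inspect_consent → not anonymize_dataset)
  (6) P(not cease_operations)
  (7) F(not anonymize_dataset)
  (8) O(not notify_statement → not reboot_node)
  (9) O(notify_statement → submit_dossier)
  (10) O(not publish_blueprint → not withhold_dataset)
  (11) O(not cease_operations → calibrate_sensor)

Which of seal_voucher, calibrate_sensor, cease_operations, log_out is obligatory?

Premise 7, F(not anonymize_dataset), is equivalent to O(anonymize_dataset).
The contrapositive of premise 5 (O(not inspect_consent → not anonymize_dataset)) is O(anonymize_dataset → inspect_consent), and O(anonymize_dataset) is already established, so O(inspect_consent).
Premise 3, O(notify_statement → not inspect_consent), contraposes to O(inspect_consent → not notify_statement); with O(inspect_consent) we get O(not notify_statement).
Applying K to premise 8 (O(not notify_statement → not reboot_node)) and O(not notify_statement) yields O(not reboot_node).
Premise 4 is O(not withhold_dataset → reboot_node); contrapositively O(not reboot_node → withhold_dataset). Since O(not reboot_node) holds, K gives O(withhold_dataset).
Premise 10, O(not publish_blueprint → not withhold_dataset), contraposes to O(withhold_dataset → publish_blueprint); with O(withhold_dataset) we get O(publish_blueprint).
Premise 2 is O(not seal_voucher → not publish_blueprint); contrapositively O(publish_blueprint → seal_voucher). Since O(publish_blueprint) holds, K gives O(seal_voucher).
So O(seal_voucher) holds — seal_voucher is obligatory. None of the other listed options is made obligatory by any chain of premises.

seal_voucher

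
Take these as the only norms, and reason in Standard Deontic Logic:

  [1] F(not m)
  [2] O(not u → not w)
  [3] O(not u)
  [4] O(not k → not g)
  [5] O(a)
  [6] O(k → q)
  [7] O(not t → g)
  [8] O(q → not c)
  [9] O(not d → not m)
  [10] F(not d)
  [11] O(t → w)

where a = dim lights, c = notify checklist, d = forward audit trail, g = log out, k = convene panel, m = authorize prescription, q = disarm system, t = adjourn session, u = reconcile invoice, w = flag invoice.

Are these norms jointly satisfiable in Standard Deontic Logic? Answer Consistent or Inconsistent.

Premise 9 is O(not d → not m), but O(not d) is not derivable from the premises, so it does not yield O(not m).
So O(not m) is not derivable, and the apparent clash with O(m) does not arise.
A world satisfying every obligation exists (e.g. a=true, c=false, d=true, g=true, k=true, m=true, q=true, t=false, u=false, w=false); no atom is both obligatory and forbidden, so the set is consistent.

Consistent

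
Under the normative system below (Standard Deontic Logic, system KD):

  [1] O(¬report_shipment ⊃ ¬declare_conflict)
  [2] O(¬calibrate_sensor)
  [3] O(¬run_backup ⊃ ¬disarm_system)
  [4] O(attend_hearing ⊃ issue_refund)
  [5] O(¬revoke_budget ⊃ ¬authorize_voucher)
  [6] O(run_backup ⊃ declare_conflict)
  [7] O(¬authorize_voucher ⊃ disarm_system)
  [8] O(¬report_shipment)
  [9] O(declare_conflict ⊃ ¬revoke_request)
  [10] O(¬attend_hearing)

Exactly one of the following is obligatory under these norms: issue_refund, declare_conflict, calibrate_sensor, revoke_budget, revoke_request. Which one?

revoke_budget

Premise 8 states O(¬report_shipment) outright.
Applying K to premise 1 (O(¬report_shipment ⊃ ¬declare_conflict)) and O(¬report_shipment) yields O(¬declare_conflict).
Premise 6, O(run_backup ⊃ declare_conflict), contraposes to O(¬declare_conflict ⊃ ¬run_backup); with O(¬declare_conflict) we get O(¬run_backup).
Applying K to premise 3 (O(¬run_backup ⊃ ¬disarm_system)) and O(¬run_backup) yields O(¬disarm_system).
Premise 7, O(¬authorize_voucher ⊃ disarm_system), contraposes to O(¬disarm_system ⊃ authorize_voucher); with O(¬disarm_system) we get O(authorize_voucher).
Premise 5, O(¬revoke_budget ⊃ ¬authorize_voucher), contraposes to O(authorize_voucher ⊃ revoke_budget); with O(authorize_voucher) we get O(revoke_budget).
So O(revoke_budget) holds — revoke_budget is obligatory. None of the other listed options is made obligatory by any chain of premises.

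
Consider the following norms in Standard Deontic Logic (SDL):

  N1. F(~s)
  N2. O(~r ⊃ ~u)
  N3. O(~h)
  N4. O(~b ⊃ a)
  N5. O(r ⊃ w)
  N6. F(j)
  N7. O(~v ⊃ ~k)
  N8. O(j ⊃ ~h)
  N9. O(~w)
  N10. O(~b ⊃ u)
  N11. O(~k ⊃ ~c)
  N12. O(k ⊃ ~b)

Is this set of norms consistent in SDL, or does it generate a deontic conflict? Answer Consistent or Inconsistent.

Consistent

Premise 8 is O(j ⊃ ~h); even if O(~h) held, inferring O(j) would be affirming the consequent — invalid.
So O(j) is not derivable, and the apparent clash with O(~j) does not arise.
A world satisfying every obligation exists (e.g. a=false, b=true, c=false, h=false, j=false, k=false, r=false, s=true, u=false, v=false, w=false); no atom is both obligatory and forbidden, so the set is consistent.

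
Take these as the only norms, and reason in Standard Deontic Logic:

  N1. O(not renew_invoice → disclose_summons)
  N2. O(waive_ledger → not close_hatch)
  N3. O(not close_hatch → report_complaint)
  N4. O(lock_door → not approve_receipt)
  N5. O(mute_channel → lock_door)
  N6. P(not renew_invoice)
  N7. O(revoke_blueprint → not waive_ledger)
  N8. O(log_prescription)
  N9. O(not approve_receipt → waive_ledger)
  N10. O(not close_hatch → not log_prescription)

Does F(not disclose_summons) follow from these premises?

No

Premise 1 is O(not renew_invoice → disclose_summons), but O(not renew_invoice) is not derivable from the premises (the permission P(not renew_invoice) asserts only not O(renew_invoice), not O(not renew_invoice)), so it does not yield O(disclose_summons).
No other premise forces O(disclose_summons). An ideal world satisfying every premise can still have not disclose_summons true, so F(not disclose_summons) is not derivable.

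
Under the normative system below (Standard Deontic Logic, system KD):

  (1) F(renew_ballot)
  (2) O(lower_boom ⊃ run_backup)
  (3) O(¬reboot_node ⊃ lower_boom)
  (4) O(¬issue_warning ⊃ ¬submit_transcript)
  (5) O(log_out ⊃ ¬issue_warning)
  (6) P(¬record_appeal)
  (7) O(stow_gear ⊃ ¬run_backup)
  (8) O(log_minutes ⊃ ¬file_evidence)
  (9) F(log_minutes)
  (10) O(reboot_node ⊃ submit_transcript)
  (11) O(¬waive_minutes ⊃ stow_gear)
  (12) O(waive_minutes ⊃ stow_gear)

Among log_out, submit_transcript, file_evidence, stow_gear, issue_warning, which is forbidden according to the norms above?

log_out

Premises 11 and 12 are O(¬waive_minutes ⊃ stow_gear) and O(waive_minutes ⊃ stow_gear); every ideal world satisfies ¬waive_minutes or waive_minutes, so in either case stow_gear holds — hence O(stow_gear).
Applying K to premise 7 (O(stow_gear ⊃ ¬run_backup)) and O(stow_gear) yields O(¬run_backup).
The contrapositive of premise 2 (O(lower_boom ⊃ run_backup)) is O(¬run_backup ⊃ ¬lower_boom), and O(¬run_backup) is already established, so O(¬lower_boom).
The contrapositive of premise 3 (O(¬reboot_node ⊃ lower_boom)) is O(¬lower_boom ⊃ reboot_node), and O(¬lower_boom) is already established, so O(reboot_node).
Premise 10 is O(reboot_node ⊃ submit_transcript); since O(reboot_node), deontic closure gives O(submit_transcript).
Premise 4, O(¬issue_warning ⊃ ¬submit_transcript), contraposes to O(submit_transcript ⊃ issue_warning); with O(submit_transcript) we get O(issue_warning).
The contrapositive of premise 5 (O(log_out ⊃ ¬issue_warning)) is O(issue_warning ⊃ ¬log_out), and O(issue_warning) is already established, so O(¬log_out).
So O(¬log_out) holds, i.e. log_out is forbidden. None of the other listed options is forbidden under the premises.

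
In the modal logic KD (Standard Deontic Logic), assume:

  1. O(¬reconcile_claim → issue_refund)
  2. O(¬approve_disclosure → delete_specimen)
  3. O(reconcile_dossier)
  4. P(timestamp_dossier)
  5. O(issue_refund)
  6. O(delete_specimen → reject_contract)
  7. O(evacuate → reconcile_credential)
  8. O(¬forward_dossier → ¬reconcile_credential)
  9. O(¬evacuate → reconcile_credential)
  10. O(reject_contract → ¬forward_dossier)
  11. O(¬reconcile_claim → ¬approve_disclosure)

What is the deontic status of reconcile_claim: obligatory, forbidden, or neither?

By case analysis on ¬evacuate: premise 9 gives O(¬evacuate → reconcile_credential) and premise 7 gives O(evacuate → reconcile_credential), so O(reconcile_credential) either way.
The contrapositive of premise 8 (O(¬forward_dossier → ¬reconcile_credential)) is O(reconcile_credential → forward_dossier), and O(reconcile_credential) is already established, so O(forward_dossier).
Premise 10 is O(reject_contract → ¬forward_dossier); contrapositively O(forward_dossier → ¬reject_contract). Since O(forward_dossier) holds, K gives O(¬reject_contract).
Premise 6, O(delete_specimen → reject_contract), contraposes to O(¬reject_contract → ¬delete_specimen); with O(¬reject_contract) we get O(¬delete_specimen).
The contrapositive of premise 2 (O(¬approve_disclosure → delete_specimen)) is O(¬delete_specimen → approve_disclosure), and O(¬delete_specimen) is already established, so O(approve_disclosure).
Premise 11 is O(¬reconcile_claim → ¬approve_disclosure); contrapositively O(approve_disclosure → reconcile_claim). Since O(approve_disclosure) holds, K gives O(reconcile_claim).
Premises 1, 3, 4, 5 do not contribute to this derivation.
Hence reconcile_claim is obligatory.

Obligatory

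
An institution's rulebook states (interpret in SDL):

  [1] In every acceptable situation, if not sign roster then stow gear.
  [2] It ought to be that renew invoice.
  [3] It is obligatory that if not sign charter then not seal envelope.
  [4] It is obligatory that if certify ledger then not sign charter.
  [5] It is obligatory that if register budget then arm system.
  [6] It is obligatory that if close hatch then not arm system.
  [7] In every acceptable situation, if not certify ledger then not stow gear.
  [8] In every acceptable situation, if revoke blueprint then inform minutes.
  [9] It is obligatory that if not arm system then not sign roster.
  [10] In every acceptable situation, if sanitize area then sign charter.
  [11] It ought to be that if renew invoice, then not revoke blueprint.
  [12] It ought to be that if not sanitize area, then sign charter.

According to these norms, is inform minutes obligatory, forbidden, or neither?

Neither

Premise 8 is O(revoke_blueprint → inform_minutes), but O(revoke_blueprint) is not derivable from the premises, so it does not yield O(inform_minutes).
No premise or chain of K-axiom applications forces O(inform_minutes), and none forces O(¬inform_minutes). So inform_minutes is neither obligatory nor forbidden under these norms.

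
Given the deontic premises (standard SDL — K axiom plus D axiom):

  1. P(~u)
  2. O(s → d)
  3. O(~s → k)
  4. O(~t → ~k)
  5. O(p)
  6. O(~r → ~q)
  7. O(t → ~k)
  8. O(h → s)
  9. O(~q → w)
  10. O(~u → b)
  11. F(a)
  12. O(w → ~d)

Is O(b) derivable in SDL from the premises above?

Premise 10 is O(~u → b), but O(~u) is not derivable from the premises (the permission P(~u) asserts only ~O(u), not O(~u)), so it does not yield O(b).
No other premise forces O(b). An ideal world satisfying every premise can still have b false, so O(b) is not derivable.

No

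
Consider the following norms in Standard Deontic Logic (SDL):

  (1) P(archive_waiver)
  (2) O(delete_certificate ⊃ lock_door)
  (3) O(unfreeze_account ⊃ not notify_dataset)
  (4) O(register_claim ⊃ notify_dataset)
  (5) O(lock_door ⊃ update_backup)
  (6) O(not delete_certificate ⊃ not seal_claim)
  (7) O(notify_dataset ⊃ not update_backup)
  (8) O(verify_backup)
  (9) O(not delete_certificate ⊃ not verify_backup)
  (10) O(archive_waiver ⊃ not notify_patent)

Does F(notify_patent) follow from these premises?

No

Premise 10 is O(archive_waiver ⊃ not notify_patent), but O(archive_waiver) is not derivable from the premises (the permission P(archive_waiver) asserts only not O(not archive_waiver), not O(archive_waiver)), so it does not yield O(not notify_patent).
No other premise forces O(not notify_patent). An ideal world satisfying every premise can still have notify_patent true, so F(notify_patent) is not derivable.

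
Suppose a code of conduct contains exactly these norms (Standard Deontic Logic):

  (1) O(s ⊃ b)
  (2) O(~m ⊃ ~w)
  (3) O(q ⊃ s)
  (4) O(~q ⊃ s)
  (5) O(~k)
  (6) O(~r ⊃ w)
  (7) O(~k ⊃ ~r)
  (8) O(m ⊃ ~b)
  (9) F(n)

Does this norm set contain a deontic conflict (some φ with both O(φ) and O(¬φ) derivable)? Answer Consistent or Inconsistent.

Premises 4 and 3 cover both cases: O(~q ⊃ s) and O(q ⊃ s). Since ~q ∨ q is a tautology, O(s) follows.
With premise 1, O(s ⊃ b), the K-axiom yields O(b).
The contrapositive of premise 8 (O(m ⊃ ~b)) is O(b ⊃ ~m), and O(b) is already established, so O(~m).
Applying K to premise 2 (O(~m ⊃ ~w)) and O(~m) yields O(~w).
The contrapositive of premise 6 (O(~r ⊃ w)) is O(~w ⊃ r), and O(~w) is already established, so O(r).
Premise 7 is O(~k ⊃ ~r); contrapositively O(r ⊃ k). Since O(r) holds, K gives O(k).
Yet premise 5 states O(~k).
We now have both O(k) and O(~k) — k is simultaneously obligatory and forbidden, violating the D-axiom.

Inconsistent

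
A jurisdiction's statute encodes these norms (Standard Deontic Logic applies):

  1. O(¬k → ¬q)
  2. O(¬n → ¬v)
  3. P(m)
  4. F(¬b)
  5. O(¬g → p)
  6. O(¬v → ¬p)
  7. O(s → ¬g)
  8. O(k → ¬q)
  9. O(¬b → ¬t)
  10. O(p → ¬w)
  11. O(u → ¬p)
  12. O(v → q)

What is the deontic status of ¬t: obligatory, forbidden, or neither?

Premise 9 is O(¬b → ¬t), but O(¬b) is not derivable from the premises, so it does not yield O(¬t).
No premise or chain of K-axiom applications forces O(¬t), and none forces O(t). So ¬t is neither obligatory nor forbidden under these norms.

Neither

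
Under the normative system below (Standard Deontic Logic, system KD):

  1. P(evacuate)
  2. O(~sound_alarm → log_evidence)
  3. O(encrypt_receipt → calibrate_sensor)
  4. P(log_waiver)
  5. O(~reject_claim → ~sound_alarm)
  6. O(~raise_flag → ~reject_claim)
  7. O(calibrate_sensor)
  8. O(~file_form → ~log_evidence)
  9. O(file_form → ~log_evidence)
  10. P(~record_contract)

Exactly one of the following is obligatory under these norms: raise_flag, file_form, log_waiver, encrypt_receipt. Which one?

Premises 8 and 9 are O(~file_form → ~log_evidence) and O(file_form → ~log_evidence); every ideal world satisfies ~file_form or file_form, so in either case ~log_evidence holds — hence O(~log_evidence).
The contrapositive of premise 2 (O(~sound_alarm → log_evidence)) is O(~log_evidence → sound_alarm), and O(~log_evidence) is already established, so O(sound_alarm).
Premise 5, O(~reject_claim → ~sound_alarm), contraposes to O(sound_alarm → reject_claim); with O(sound_alarm) we get O(reject_claim).
Premise 6 is O(~raise_flag → ~reject_claim); contrapositively O(reject_claim → raise_flag). Since O(reject_claim) holds, K gives O(raise_flag).
So O(raise_flag) holds — raise_flag is obligatory. None of the other listed options is made obligatory by any chain of premises.

raise_flag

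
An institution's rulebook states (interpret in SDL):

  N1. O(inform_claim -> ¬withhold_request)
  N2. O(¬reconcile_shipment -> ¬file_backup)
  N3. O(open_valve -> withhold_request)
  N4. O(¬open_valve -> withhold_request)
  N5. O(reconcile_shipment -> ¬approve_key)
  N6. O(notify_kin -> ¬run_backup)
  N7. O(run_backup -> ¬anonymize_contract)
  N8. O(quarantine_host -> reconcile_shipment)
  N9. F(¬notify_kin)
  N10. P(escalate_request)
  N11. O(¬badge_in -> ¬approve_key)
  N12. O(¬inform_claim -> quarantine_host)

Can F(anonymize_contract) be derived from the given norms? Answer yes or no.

No

Premise 7 is O(run_backup -> ¬anonymize_contract), but O(run_backup) is not derivable from the premises, so it does not yield O(¬anonymize_contract).
No other premise forces O(¬anonymize_contract). An ideal world satisfying every premise can still have anonymize_contract true, so F(anonymize_contract) is not derivable.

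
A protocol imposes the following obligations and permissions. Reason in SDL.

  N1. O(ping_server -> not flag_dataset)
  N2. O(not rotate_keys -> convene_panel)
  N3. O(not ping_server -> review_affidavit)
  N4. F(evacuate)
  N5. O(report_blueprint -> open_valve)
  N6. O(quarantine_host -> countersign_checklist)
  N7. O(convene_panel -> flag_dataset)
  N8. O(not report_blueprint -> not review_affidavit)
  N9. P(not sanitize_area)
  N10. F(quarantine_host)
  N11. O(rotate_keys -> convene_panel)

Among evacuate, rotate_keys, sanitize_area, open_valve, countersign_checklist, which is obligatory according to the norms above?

By case analysis on rotate_keys: premise 11 gives O(rotate_keys -> convene_panel) and premise 2 gives O(not rotate_keys -> convene_panel), so O(convene_panel) either way.
From O(convene_panel) and premise 7, O(convene_panel -> flag_dataset), we obtain O(flag_dataset).
Premise 1 is O(ping_server -> not flag_dataset); contrapositively O(flag_dataset -> not ping_server). Since O(flag_dataset) holds, K gives O(not ping_server).
Premise 3 is O(not ping_server -> review_affidavit); since O(not ping_server), deontic closure gives O(review_affidavit).
The contrapositive of premise 8 (O(not report_blueprint -> not review_affidavit)) is O(review_affidavit -> report_blueprint), and O(review_affidavit) is already established, so O(report_blueprint).
Applying K to premise 5 (O(report_blueprint -> open_valve)) and O(report_blueprint) yields O(open_valve).
So O(open_valve) holds — open_valve is obligatory. None of the other listed options is made obligatory by any chain of premises.

open_valve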